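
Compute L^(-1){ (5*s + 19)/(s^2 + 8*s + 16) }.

Factor the denominator: s^2 + 8*s + 16 = (s + 4)^2.
Partial fraction decomposition gives [5/(s + 4)] + [-1/(s + 4)^2].
Invert each term: 5/(s + 4) ↔ 5e^(-4t); -1/(s + 4)^2 ↔ -t·e^(-4t).

-t*exp(-4*t) + 5*exp(-4*t)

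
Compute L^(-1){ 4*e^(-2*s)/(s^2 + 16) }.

The factor e^(-2s) signals a time shift by c = 2 (second shifting theorem).
L{sin(4t)} = 4/(s^2 + 16), so L^-1{4/(s^2 + 16)} = sin(4*t).
Hence the inverse is u(t - 2) times that function evaluated at t - 2.

Heaviside(t - 2)*(sin(4*t - 8))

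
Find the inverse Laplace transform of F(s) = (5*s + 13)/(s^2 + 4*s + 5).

3*exp(-2*t)*sin(t) + 5*exp(-2*t)*cos(t)

Complete the square in the denominator: s^2 + 4*s + 5 = (s + 2)^2 + 1^2.
Split the numerator to match: 5*s + 13 = 5·(s + 2) + 3·1.
Invert each term: 5·(s + 2)/((s + 2)^2 + 1) ↔ 5e^(-2t)cos(t); 3·1/((s + 2)^2 + 1) ↔ 3e^(-2t)sin(t).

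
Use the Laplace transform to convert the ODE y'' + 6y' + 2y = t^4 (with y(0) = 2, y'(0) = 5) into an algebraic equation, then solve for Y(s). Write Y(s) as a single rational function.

Y(s) = (2*s^6 + 17*s^5 + 24)/(s^7 + 6*s^6 + 2*s^5)

Apply the Laplace transform to the equation.
The derivative rules (L{y''} = s^2 Y - s·y(0) - y'(0) and L{y'} = sY - y(0), with y(0) = 2, y'(0) = 5) turn the left side into (s^2 + 6*s + 2)Y - (2*s + 17).
The right side is L{t^4} = 24/s^5.
So (s^2 + 6*s + 2)Y = 24/s^5 + (2*s + 17).
Divide through and combine into a single rational function.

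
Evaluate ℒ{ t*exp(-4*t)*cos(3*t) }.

(s + 1)*(s + 7)/(s^2 + 8*s + 25)^2

L{cos(3t)} = s/(s^2 + 9).
Multiplying by e^(-4t) shifts s → s + 4, so L{exp(-4*t)*cos(3*t)} = (s + 4)/((s + 4)^2 + 9).
Then apply L{t·g(t)} = -d/ds[G(s)] with G(s) = (s + 4)/((s + 4)^2 + 9):
differentiating 1 time and applying the sign gives (s + 1)*(s + 7)/(s^2 + 8*s + 25)^2.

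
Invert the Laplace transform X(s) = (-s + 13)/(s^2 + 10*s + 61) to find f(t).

Complete the square in the denominator: s^2 + 10*s + 61 = (s + 5)^2 + 6^2.
Split the numerator to match: -s + 13 = -1·(s + 5) + 3·6.
Invert each term: -1·(s + 5)/((s + 5)^2 + 36) ↔ -e^(-5t)cos(6t); 3·6/((s + 5)^2 + 36) ↔ 3e^(-5t)sin(6t).

f(t) = 3*exp(-5*t)*sin(6*t) - exp(-5*t)*cos(6*t)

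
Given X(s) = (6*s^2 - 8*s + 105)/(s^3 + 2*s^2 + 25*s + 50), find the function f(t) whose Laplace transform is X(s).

Factor the denominator: s^3 + 2*s^2 + 25*s + 50 = (s + 2)*(s^2 + 25).
Partial fraction decomposition gives [5/(s + 2)] + [s/(s^2 + 25)] + [-10/(s^2 + 25)].
Invert each term: 5/(s + 2) ↔ 5e^(-2t); 1·s/(s^2 + 25) ↔ cos(5t); -2·5/(s^2 + 25) ↔ -2sin(5t).

f(t) = -2*sin(5*t) + cos(5*t) + 5*exp(-2*t)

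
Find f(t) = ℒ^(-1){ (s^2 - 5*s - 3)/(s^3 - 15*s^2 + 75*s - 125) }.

f(t) = -3*t^2*exp(5*t)/2 + 5*t*exp(5*t) + exp(5*t)

Factor the denominator: s^3 - 15*s^2 + 75*s - 125 = (s - 5)^3.
Partial fraction decomposition gives [1/(s - 5)] + [5/(s - 5)^2] + [-3/(s - 5)^3].
Invert each term: 1/(s - 5) ↔ e^(5t); 5/(s - 5)^2 ↔ 5t·e^(5t); -3/(s - 5)^3 ↔ (-3/2)t^2·e^(5t).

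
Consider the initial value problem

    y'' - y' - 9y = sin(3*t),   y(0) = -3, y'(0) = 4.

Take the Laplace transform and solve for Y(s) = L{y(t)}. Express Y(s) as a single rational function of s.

Y(s) = (-3*s^3 + 7*s^2 - 27*s + 66)/(s^4 - s^3 - 9*s - 81)

Laplace-transform each side.
Using L{y''} = s^2 Y - s·y(0) - y'(0) and L{y'} = sY - y(0), with y(0) = -3, y'(0) = 4, the left side becomes (s^2 - s - 9)Y - (-3*s + 7).
The right side is L{sin(3*t)} = 3/(s^2 + 9).
So (s^2 - s - 9)Y = 3/(s^2 + 9) + (-3*s + 7).
Solve for Y(s) and write it as one ratio of polynomials.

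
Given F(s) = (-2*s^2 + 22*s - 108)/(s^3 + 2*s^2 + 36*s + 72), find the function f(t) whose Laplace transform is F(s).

f(t) = 3*sin(6*t) + 2*cos(6*t) - 4*exp(-2*t)

Factor the denominator: s^3 + 2*s^2 + 36*s + 72 = (s + 2)*(s^2 + 36).
Partial fraction decomposition gives [-4/(s + 2)] + [2*s/(s^2 + 36)] + [18/(s^2 + 36)].
Invert each term: -4/(s + 2) ↔ -4e^(-2t); 2·s/(s^2 + 36) ↔ 2cos(6t); 3·6/(s^2 + 36) ↔ 3sin(6t).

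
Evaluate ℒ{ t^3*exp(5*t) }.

6/(s - 5)^4

L{t^3} = 3!/s^4 = 6/s^4.
By the first shifting theorem, multiplying by e^(5t) replaces s with s - 5.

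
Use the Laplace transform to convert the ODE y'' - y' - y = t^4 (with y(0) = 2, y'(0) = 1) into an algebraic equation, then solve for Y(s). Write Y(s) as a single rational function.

Y(s) = (2*s^6 - s^5 + 24)/(s^7 - s^6 - s^5)

Transform both sides with L{·}.
With L{y''} = s^2 Y - s·y(0) - y'(0) and L{y'} = sY - y(0), with y(0) = 2, y'(0) = 1: the LHS transforms to (s^2 - s - 1)Y - (2*s - 1).
The right side is L{t^4} = 24/s^5.
So (s^2 - s - 1)Y = 24/s^5 + (2*s - 1).
Solve for Y(s) and write it as one ratio of polynomials.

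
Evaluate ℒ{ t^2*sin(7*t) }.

L{sin(7t)} = 7/(s^2 + 49).
Then apply L{t^2·g(t)} = (-1)^2 d^2/ds^2[G(s)] with G(s) = 7/(s^2 + 49):
differentiating 2 times and applying the sign gives 14*(3*s^2 - 49)/(s^2 + 49)^3.

14*(3*s^2 - 49)/(s^2 + 49)^3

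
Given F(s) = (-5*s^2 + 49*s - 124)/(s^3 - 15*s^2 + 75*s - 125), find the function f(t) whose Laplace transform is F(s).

f(t) = -2*t^2*exp(5*t) - t*exp(5*t) - 5*exp(5*t)

Factor the denominator: s^3 - 15*s^2 + 75*s - 125 = (s - 5)^3.
Partial fraction decomposition gives [-5/(s - 5)] + [-1/(s - 5)^2] + [-4/(s - 5)^3].
Invert each term: -5/(s - 5) ↔ -5e^(5t); -1/(s - 5)^2 ↔ -t·e^(5t); -4/(s - 5)^3 ↔ (-2)t^2·e^(5t).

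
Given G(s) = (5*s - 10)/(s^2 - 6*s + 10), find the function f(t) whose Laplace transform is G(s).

Complete the square in the denominator: s^2 - 6*s + 10 = (s - 3)^2 + 1^2.
Split the numerator to match: 5*s - 10 = 5·(s - 3) + 5·1.
Invert each term: 5·(s - 3)/((s - 3)^2 + 1) ↔ 5e^(3t)cos(t); 5·1/((s - 3)^2 + 1) ↔ 5e^(3t)sin(t).

f(t) = 5*exp(3*t)*sin(t) + 5*exp(3*t)*cos(t)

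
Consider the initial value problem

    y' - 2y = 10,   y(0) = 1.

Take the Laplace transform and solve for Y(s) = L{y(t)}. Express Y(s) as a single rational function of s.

Transform both sides with L{·}.
With L{y'} = sY - y(0) = sY - 1: the LHS transforms to (s - 2)Y - (1).
The right side is L{10} = 10/s.
So (s - 2)Y = 10/s + (1).
Isolate Y and clear denominators.

Y(s) = (s + 10)/(s^2 - 2*s)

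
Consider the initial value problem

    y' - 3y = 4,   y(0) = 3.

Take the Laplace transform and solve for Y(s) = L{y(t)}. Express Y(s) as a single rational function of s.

Transform both sides with L{·}.
The derivative rules (L{y'} = sY - y(0) = sY - 3) turn the left side into (s - 3)Y - (3).
The right side is L{4} = 4/s.
So (s - 3)Y = 4/s + (3).
Divide through and combine into a single rational function.

Y(s) = (3*s + 4)/(s^2 - 3*s)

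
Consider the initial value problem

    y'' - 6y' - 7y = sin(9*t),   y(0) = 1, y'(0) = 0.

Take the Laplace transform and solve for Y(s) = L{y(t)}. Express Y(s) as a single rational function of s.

Y(s) = (s^3 - 6*s^2 + 81*s - 477)/(s^4 - 6*s^3 + 74*s^2 - 486*s - 567)

Laplace-transform each side.
The derivative rules (L{y''} = s^2 Y - s·y(0) - y'(0) and L{y'} = sY - y(0), with y(0) = 1, y'(0) = 0) turn the left side into (s^2 - 6*s - 7)Y - (s - 6).
The right side is L{sin(9*t)} = 9/(s^2 + 81).
So (s^2 - 6*s - 7)Y = 9/(s^2 + 81) + (s - 6).
Divide through and combine into a single rational function.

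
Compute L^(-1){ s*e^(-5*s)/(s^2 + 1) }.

The factor e^(-5s) signals a time shift by c = 5 (second shifting theorem).
L{cos(t)} = s/(s^2 + 1), so L^-1{s/(s^2 + 1)} = cos(t).
Hence the inverse is u(t - 5) times that function evaluated at t - 5.

Heaviside(t - 5)*(cos(t - 5))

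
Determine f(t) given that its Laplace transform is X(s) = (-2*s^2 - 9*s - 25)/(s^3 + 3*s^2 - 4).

Factor the denominator: s^3 + 3*s^2 - 4 = (s - 1)*(s + 2)^2.
Partial fraction decomposition gives [2/(s + 2)] + [5/(s + 2)^2] + [-4/(s - 1)].
Invert each term: 2/(s + 2) ↔ 2e^(-2t); 5/(s + 2)^2 ↔ 5t·e^(-2t); -4/(s - 1) ↔ -4e^(t).

f(t) = 5*t*exp(-2*t) - 4*exp(t) + 2*exp(-2*t)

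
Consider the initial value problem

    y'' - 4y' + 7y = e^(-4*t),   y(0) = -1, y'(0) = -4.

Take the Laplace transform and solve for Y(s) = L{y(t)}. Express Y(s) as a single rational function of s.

Take the Laplace transform of both sides.
Using L{y''} = s^2 Y - s·y(0) - y'(0) and L{y'} = sY - y(0), with y(0) = -1, y'(0) = -4, the left side becomes (s^2 - 4*s + 7)Y - (-s).
The right side is L{e^(-4*t)} = 1/(s + 4).
So (s^2 - 4*s + 7)Y = 1/(s + 4) + (-s).
Isolate Y and clear denominators.

Y(s) = (-s^2 - 4*s + 1)/(s^3 - 9*s + 28)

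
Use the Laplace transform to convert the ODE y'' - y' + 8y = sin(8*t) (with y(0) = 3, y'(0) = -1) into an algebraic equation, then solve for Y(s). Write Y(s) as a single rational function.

Take the Laplace transform of both sides.
Using L{y''} = s^2 Y - s·y(0) - y'(0) and L{y'} = sY - y(0), with y(0) = 3, y'(0) = -1, the left side becomes (s^2 - s + 8)Y - (3*s - 4).
The right side is L{sin(8*t)} = 8/(s^2 + 64).
So (s^2 - s + 8)Y = 8/(s^2 + 64) + (3*s - 4).
Divide through and combine into a single rational function.

Y(s) = (3*s^3 - 4*s^2 + 192*s - 248)/(s^4 - s^3 + 72*s^2 - 64*s + 512)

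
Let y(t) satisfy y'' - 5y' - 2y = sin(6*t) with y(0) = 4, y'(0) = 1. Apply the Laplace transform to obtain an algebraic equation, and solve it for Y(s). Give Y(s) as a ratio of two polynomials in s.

Y(s) = (4*s^3 - 19*s^2 + 144*s - 678)/(s^4 - 5*s^3 + 34*s^2 - 180*s - 72)

Transform both sides with L{·}.
With L{y''} = s^2 Y - s·y(0) - y'(0) and L{y'} = sY - y(0), with y(0) = 4, y'(0) = 1: the LHS transforms to (s^2 - 5*s - 2)Y - (4*s - 19).
The right side is L{sin(6*t)} = 6/(s^2 + 36).
So (s^2 - 5*s - 2)Y = 6/(s^2 + 36) + (4*s - 19).
Divide through and combine into a single rational function.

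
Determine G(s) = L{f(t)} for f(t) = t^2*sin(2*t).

G(s) = 4*(3*s^2 - 4)/(s^2 + 4)^3

L{sin(2t)} = 2/(s^2 + 4).
Then apply L{t^2·g(t)} = (-1)^2 d^2/ds^2[H(s)] with H(s) = 2/(s^2 + 4):
differentiating 2 times and applying the sign gives 4*(3*s^2 - 4)/(s^2 + 4)^3.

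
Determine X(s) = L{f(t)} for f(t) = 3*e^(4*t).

X(s) = 3/(s - 4)

L{3} = 3/s.
By the first shifting theorem, multiplying by e^(4t) replaces s with s - 4.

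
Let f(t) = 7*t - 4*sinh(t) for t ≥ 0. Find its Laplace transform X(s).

Apply the Laplace transform termwise.
(7)·[L{t} = 1!/s^2 = 1/s^2]; (-4)·[L{sinh(t)} = 1/(s^2 - 1)].

X(s) = -4/(s^2 - 1) + 7/s^2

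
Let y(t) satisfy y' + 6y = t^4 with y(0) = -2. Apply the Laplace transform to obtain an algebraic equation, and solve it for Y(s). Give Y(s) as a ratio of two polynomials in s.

Transform both sides with L{·}.
With L{y'} = sY - y(0) = sY - (-2): the LHS transforms to (s + 6)Y - (-2).
The right side is L{t^4} = 24/s^5.
So (s + 6)Y = 24/s^5 + (-2).
Isolate Y and clear denominators.

Y(s) = (-2*s^5 + 24)/(s^6 + 6*s^5)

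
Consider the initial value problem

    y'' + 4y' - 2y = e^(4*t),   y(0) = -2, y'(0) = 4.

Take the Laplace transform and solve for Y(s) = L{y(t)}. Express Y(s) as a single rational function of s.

Y(s) = (-2*s^2 + 4*s + 17)/(s^3 - 18*s + 8)

Laplace-transform each side.
The derivative rules (L{y''} = s^2 Y - s·y(0) - y'(0) and L{y'} = sY - y(0), with y(0) = -2, y'(0) = 4) turn the left side into (s^2 + 4*s - 2)Y - (-2*s - 4).
The right side is L{e^(4*t)} = 1/(s - 4).
So (s^2 + 4*s - 2)Y = 1/(s - 4) + (-2*s - 4).
Isolate Y and clear denominators.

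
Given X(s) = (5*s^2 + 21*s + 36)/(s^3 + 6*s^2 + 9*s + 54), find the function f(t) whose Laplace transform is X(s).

f(t) = sin(3*t) + 3*cos(3*t) + 2*exp(-6*t)

Factor the denominator: s^3 + 6*s^2 + 9*s + 54 = (s + 6)*(s^2 + 9).
Partial fraction decomposition gives [2/(s + 6)] + [3*s/(s^2 + 9)] + [3/(s^2 + 9)].
Invert each term: 2/(s + 6) ↔ 2e^(-6t); 3·s/(s^2 + 9) ↔ 3cos(3t); 1·3/(s^2 + 9) ↔ sin(3t).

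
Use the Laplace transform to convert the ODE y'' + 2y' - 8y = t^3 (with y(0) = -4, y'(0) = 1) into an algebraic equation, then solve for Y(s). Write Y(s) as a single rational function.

Take the Laplace transform of both sides.
The derivative rules (L{y''} = s^2 Y - s·y(0) - y'(0) and L{y'} = sY - y(0), with y(0) = -4, y'(0) = 1) turn the left side into (s^2 + 2*s - 8)Y - (-4*s - 7).
The right side is L{t^3} = 6/s^4.
So (s^2 + 2*s - 8)Y = 6/s^4 + (-4*s - 7).
Solve for Y(s) and write it as one ratio of polynomials.

Y(s) = (-4*s^5 - 7*s^4 + 6)/(s^6 + 2*s^5 - 8*s^4)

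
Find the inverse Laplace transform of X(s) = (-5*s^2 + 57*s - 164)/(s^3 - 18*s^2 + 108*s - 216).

Factor the denominator: s^3 - 18*s^2 + 108*s - 216 = (s - 6)^3.
Partial fraction decomposition gives [-5/(s - 6)] + [-3/(s - 6)^2] + [-2/(s - 6)^3].
Invert each term: -5/(s - 6) ↔ -5e^(6t); -3/(s - 6)^2 ↔ -3t·e^(6t); -2/(s - 6)^3 ↔ (-1)t^2·e^(6t).

-t^2*exp(6*t) - 3*t*exp(6*t) - 5*exp(6*t)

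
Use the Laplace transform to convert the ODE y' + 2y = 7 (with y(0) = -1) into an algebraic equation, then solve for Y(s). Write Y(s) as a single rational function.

Y(s) = (-s + 7)/(s^2 + 2*s)

Laplace-transform each side.
The derivative rules (L{y'} = sY - y(0) = sY - (-1)) turn the left side into (s + 2)Y - (-1).
The right side is L{7} = 7/s.
So (s + 2)Y = 7/s + (-1).
Isolate Y and clear denominators.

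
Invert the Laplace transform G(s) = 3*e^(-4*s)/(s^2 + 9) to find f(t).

f(t) = Heaviside(t - 4)*(sin(3*t - 12))

The factor e^(-4s) signals a time shift by c = 4 (second shifting theorem).
L{sin(3t)} = 3/(s^2 + 9), so L^-1{3/(s^2 + 9)} = sin(3*t).
Hence the inverse is u(t - 4) times that function evaluated at t - 4.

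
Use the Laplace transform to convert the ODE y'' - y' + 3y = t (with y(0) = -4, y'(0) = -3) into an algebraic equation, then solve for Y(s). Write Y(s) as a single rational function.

Transform both sides with L{·}.
The derivative rules (L{y''} = s^2 Y - s·y(0) - y'(0) and L{y'} = sY - y(0), with y(0) = -4, y'(0) = -3) turn the left side into (s^2 - s + 3)Y - (-4*s + 1).
The right side is L{t} = s^(-2).
So (s^2 - s + 3)Y = s^(-2) + (-4*s + 1).
Isolate Y and clear denominators.

Y(s) = (-4*s^3 + s^2 + 1)/(s^4 - s^3 + 3*s^2)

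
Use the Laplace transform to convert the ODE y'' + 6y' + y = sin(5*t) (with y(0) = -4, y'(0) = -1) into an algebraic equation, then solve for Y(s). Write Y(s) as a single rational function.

Y(s) = (-4*s^3 - 25*s^2 - 100*s - 620)/(s^4 + 6*s^3 + 26*s^2 + 150*s + 25)

Apply the Laplace transform to the equation.
The derivative rules (L{y''} = s^2 Y - s·y(0) - y'(0) and L{y'} = sY - y(0), with y(0) = -4, y'(0) = -1) turn the left side into (s^2 + 6*s + 1)Y - (-4*s - 25).
The right side is L{sin(5*t)} = 5/(s^2 + 25).
So (s^2 + 6*s + 1)Y = 5/(s^2 + 25) + (-4*s - 25).
Isolate Y and clear denominators.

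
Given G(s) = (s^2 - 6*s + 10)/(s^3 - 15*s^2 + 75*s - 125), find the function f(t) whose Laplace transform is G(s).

Factor the denominator: s^3 - 15*s^2 + 75*s - 125 = (s - 5)^3.
Partial fraction decomposition gives [1/(s - 5)] + [4/(s - 5)^2] + [5/(s - 5)^3].
Invert each term: 1/(s - 5) ↔ e^(5t); 4/(s - 5)^2 ↔ 4t·e^(5t); 5/(s - 5)^3 ↔ (5/2)t^2·e^(5t).

f(t) = 5*t^2*exp(5*t)/2 + 4*t*exp(5*t) + exp(5*t)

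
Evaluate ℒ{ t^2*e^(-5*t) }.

2/(s + 5)^3

L{e^(-5t)} = 1/(s + 5).
Then apply L{t^2·g(t)} = (-1)^2 d^2/ds^2[H(s)] with H(s) = 1/(s + 5):
differentiating 2 times and applying the sign gives 2/(s + 5)^3.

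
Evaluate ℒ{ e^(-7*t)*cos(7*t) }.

(s + 7)/((s + 7)^2 + 49)

L{cos(7t)} = s/(s^2 + 49).
By the first shifting theorem, multiplying by e^(-7t) replaces s with s + 7.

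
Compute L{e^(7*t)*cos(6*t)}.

(s - 7)/((s - 7)^2 + 36)

L{cos(6t)} = s/(s^2 + 36).
By the first shifting theorem, multiplying by e^(7t) replaces s with s - 7.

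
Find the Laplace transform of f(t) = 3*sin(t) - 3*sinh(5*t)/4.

3/(s^2 + 1) - 15/(4*(s^2 - 25))

By linearity of the Laplace transform, transform each term separately.
(-3/4)·[L{sinh(5t)} = 5/(s^2 - 25)]; (3)·[L{sin(t)} = 1/(s^2 + 1)].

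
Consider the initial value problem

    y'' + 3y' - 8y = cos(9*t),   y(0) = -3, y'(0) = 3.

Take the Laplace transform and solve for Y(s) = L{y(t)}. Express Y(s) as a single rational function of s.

Y(s) = (-3*s^3 - 6*s^2 - 242*s - 486)/(s^4 + 3*s^3 + 73*s^2 + 243*s - 648)

Take the Laplace transform of both sides.
With L{y''} = s^2 Y - s·y(0) - y'(0) and L{y'} = sY - y(0), with y(0) = -3, y'(0) = 3: the LHS transforms to (s^2 + 3*s - 8)Y - (-3*s - 6).
The right side is L{cos(9*t)} = s/(s^2 + 81).
So (s^2 + 3*s - 8)Y = s/(s^2 + 81) + (-3*s - 6).
Isolate Y and clear denominators.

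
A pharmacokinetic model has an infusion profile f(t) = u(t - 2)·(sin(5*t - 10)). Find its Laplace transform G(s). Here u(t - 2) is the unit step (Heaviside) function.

G(s) = 5*exp(-2*s)/(s^2 + 25)

By the second shifting theorem, L{u(t - c)·g(t - c)} = e^(-cs)·H(s) with c = 2 and H(s) = L{g(t)}.
L{sin(5t)} = 5/(s^2 + 25).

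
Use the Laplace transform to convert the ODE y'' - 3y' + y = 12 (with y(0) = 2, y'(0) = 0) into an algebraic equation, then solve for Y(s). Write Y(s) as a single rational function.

Take the Laplace transform of both sides.
Using L{y''} = s^2 Y - s·y(0) - y'(0) and L{y'} = sY - y(0), with y(0) = 2, y'(0) = 0, the left side becomes (s^2 - 3*s + 1)Y - (2*s - 6).
The right side is L{12} = 12/s.
So (s^2 - 3*s + 1)Y = 12/s + (2*s - 6).
Divide through and combine into a single rational function.

Y(s) = (2*s^2 - 6*s + 12)/(s^3 - 3*s^2 + s)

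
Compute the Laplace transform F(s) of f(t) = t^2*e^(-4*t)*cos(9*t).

L{cos(9t)} = s/(s^2 + 81).
Multiplying by e^(-4t) shifts s → s + 4, so L{e^(-4*t)*cos(9*t)} = (s + 4)/((s + 4)^2 + 81).
Then apply L{t^2·g(t)} = (-1)^2 d^2/ds^2[G(s)] with G(s) = (s + 4)/((s + 4)^2 + 81):
differentiating 2 times and applying the sign gives 2*(s + 4)*(s^2 + 8*s - 227)/(s^2 + 8*s + 97)^3.

F(s) = 2*(s + 4)*(s^2 + 8*s - 227)/(s^2 + 8*s + 97)^3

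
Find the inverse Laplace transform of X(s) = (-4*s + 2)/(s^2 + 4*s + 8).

5*exp(-2*t)*sin(2*t) - 4*exp(-2*t)*cos(2*t)

Complete the square in the denominator: s^2 + 4*s + 8 = (s + 2)^2 + 2^2.
Split the numerator to match: -4*s + 2 = -4·(s + 2) + 5·2.
Invert each term: -4·(s + 2)/((s + 2)^2 + 4) ↔ -4e^(-2t)cos(2t); 5·2/((s + 2)^2 + 4) ↔ 5e^(-2t)sin(2t).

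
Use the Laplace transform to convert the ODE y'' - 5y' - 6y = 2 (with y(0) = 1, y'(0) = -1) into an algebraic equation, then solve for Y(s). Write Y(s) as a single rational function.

Y(s) = (s^2 - 6*s + 2)/(s^3 - 5*s^2 - 6*s)

Transform both sides with L{·}.
With L{y''} = s^2 Y - s·y(0) - y'(0) and L{y'} = sY - y(0), with y(0) = 1, y'(0) = -1: the LHS transforms to (s^2 - 5*s - 6)Y - (s - 6).
The right side is L{2} = 2/s.
So (s^2 - 5*s - 6)Y = 2/s + (s - 6).
Isolate Y and clear denominators.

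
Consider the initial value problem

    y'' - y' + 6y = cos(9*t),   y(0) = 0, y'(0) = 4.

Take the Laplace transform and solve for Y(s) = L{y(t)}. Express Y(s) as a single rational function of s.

Transform both sides with L{·}.
With L{y''} = s^2 Y - s·y(0) - y'(0) and L{y'} = sY - y(0), with y(0) = 0, y'(0) = 4: the LHS transforms to (s^2 - s + 6)Y - (4).
The right side is L{cos(9*t)} = s/(s^2 + 81).
So (s^2 - s + 6)Y = s/(s^2 + 81) + (4).
Isolate Y and clear denominators.

Y(s) = (4*s^2 + s + 324)/(s^4 - s^3 + 87*s^2 - 81*s + 486)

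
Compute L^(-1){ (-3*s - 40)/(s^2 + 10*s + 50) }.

-5*exp(-5*t)*sin(5*t) - 3*exp(-5*t)*cos(5*t)

Complete the square in the denominator: s^2 + 10*s + 50 = (s + 5)^2 + 5^2.
Split the numerator to match: -3*s - 40 = -3·(s + 5) - 5·5.
Invert each term: -3·(s + 5)/((s + 5)^2 + 25) ↔ -3e^(-5t)cos(5t); -5·5/((s + 5)^2 + 25) ↔ -5e^(-5t)sin(5t).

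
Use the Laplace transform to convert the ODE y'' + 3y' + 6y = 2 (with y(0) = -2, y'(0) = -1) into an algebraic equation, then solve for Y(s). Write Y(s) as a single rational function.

Y(s) = (-2*s^2 - 7*s + 2)/(s^3 + 3*s^2 + 6*s)

Transform both sides with L{·}.
Using L{y''} = s^2 Y - s·y(0) - y'(0) and L{y'} = sY - y(0), with y(0) = -2, y'(0) = -1, the left side becomes (s^2 + 3*s + 6)Y - (-2*s - 7).
The right side is L{2} = 2/s.
So (s^2 + 3*s + 6)Y = 2/s + (-2*s - 7).
Divide through and combine into a single rational function.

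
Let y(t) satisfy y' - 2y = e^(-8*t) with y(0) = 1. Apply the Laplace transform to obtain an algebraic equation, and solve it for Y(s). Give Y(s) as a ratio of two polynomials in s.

Y(s) = (s + 9)/(s^2 + 6*s - 16)

Apply the Laplace transform to the equation.
The derivative rules (L{y'} = sY - y(0) = sY - 1) turn the left side into (s - 2)Y - (1).
The right side is L{e^(-8*t)} = 1/(s + 8).
So (s - 2)Y = 1/(s + 8) + (1).
Isolate Y and clear denominators.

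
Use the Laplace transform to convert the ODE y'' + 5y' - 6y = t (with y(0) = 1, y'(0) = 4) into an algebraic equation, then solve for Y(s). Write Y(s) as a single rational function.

Y(s) = (s^3 + 9*s^2 + 1)/(s^4 + 5*s^3 - 6*s^2)

Transform both sides with L{·}.
With L{y''} = s^2 Y - s·y(0) - y'(0) and L{y'} = sY - y(0), with y(0) = 1, y'(0) = 4: the LHS transforms to (s^2 + 5*s - 6)Y - (s + 9).
The right side is L{t} = s^(-2).
So (s^2 + 5*s - 6)Y = s^(-2) + (s + 9).
Solve for Y(s) and write it as one ratio of polynomials.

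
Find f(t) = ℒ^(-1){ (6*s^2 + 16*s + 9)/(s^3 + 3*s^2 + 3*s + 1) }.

f(t) = -t^2*exp(-t)/2 + 4*t*exp(-t) + 6*exp(-t)

Factor the denominator: s^3 + 3*s^2 + 3*s + 1 = (s + 1)^3.
Partial fraction decomposition gives [6/(s + 1)] + [4/(s + 1)^2] + [-1/(s + 1)^3].
Invert each term: 6/(s + 1) ↔ 6e^(-t); 4/(s + 1)^2 ↔ 4t·e^(-t); -1/(s + 1)^3 ↔ (-1/2)t^2·e^(-t).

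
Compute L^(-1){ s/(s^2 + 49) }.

cos(7*t)

Since L{cos(7t)} = s/(s^2 + 49), the inverse is cos(7*t).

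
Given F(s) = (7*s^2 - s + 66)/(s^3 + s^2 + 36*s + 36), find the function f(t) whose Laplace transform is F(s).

f(t) = -sin(6*t) + 5*cos(6*t) + 2*exp(-t)

Factor the denominator: s^3 + s^2 + 36*s + 36 = (s + 1)*(s^2 + 36).
Partial fraction decomposition gives [2/(s + 1)] + [5*s/(s^2 + 36)] + [-6/(s^2 + 36)].
Invert each term: 2/(s + 1) ↔ 2e^(-t); 5·s/(s^2 + 36) ↔ 5cos(6t); -1·6/(s^2 + 36) ↔ -sin(6t).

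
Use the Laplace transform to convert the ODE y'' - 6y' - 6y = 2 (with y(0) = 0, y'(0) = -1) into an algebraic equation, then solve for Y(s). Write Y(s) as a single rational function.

Y(s) = (-s + 2)/(s^3 - 6*s^2 - 6*s)

Apply the Laplace transform to the equation.
Using L{y''} = s^2 Y - s·y(0) - y'(0) and L{y'} = sY - y(0), with y(0) = 0, y'(0) = -1, the left side becomes (s^2 - 6*s - 6)Y - (-1).
The right side is L{2} = 2/s.
So (s^2 - 6*s - 6)Y = 2/s + (-1).
Solve for Y(s) and write it as one ratio of polynomials.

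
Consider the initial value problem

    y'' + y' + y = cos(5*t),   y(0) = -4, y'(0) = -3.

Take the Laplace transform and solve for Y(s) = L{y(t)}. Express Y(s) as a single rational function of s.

Y(s) = (-4*s^3 - 7*s^2 - 99*s - 175)/(s^4 + s^3 + 26*s^2 + 25*s + 25)

Transform both sides with L{·}.
With L{y''} = s^2 Y - s·y(0) - y'(0) and L{y'} = sY - y(0), with y(0) = -4, y'(0) = -3: the LHS transforms to (s^2 + s + 1)Y - (-4*s - 7).
The right side is L{cos(5*t)} = s/(s^2 + 25).
So (s^2 + s + 1)Y = s/(s^2 + 25) + (-4*s - 7).
Solve for Y(s) and write it as one ratio of polynomials.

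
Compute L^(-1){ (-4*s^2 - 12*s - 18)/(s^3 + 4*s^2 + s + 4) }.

-4*sin(t) - 2*cos(t) - 2*exp(-4*t)

Factor the denominator: s^3 + 4*s^2 + s + 4 = (s + 4)*(s^2 + 1).
Partial fraction decomposition gives [-2/(s + 4)] + [-2*s/(s^2 + 1)] + [-4/(s^2 + 1)].
Invert each term: -2/(s + 4) ↔ -2e^(-4t); -2·s/(s^2 + 1) ↔ -2cos(t); -4·1/(s^2 + 1) ↔ -4sin(t).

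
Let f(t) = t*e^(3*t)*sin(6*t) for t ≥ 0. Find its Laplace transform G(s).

L{sin(6t)} = 6/(s^2 + 36).
Multiplying by e^(3t) shifts s → s - 3, so L{e^(3*t)*sin(6*t)} = 6/((s - 3)^2 + 36).
Then apply L{t·g(t)} = -d/ds[H(s)] with H(s) = 6/((s - 3)^2 + 36):
differentiating 1 time and applying the sign gives 12*(s - 3)/(s^2 - 6*s + 45)^2.

G(s) = 12*(s - 3)/(s^2 - 6*s + 45)^2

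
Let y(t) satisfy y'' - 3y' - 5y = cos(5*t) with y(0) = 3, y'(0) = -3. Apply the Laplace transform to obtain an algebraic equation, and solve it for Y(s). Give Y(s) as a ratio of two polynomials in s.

Apply the Laplace transform to the equation.
With L{y''} = s^2 Y - s·y(0) - y'(0) and L{y'} = sY - y(0), with y(0) = 3, y'(0) = -3: the LHS transforms to (s^2 - 3*s - 5)Y - (3*s - 12).
The right side is L{cos(5*t)} = s/(s^2 + 25).
So (s^2 - 3*s - 5)Y = s/(s^2 + 25) + (3*s - 12).
Isolate Y and clear denominators.

Y(s) = (3*s^3 - 12*s^2 + 76*s - 300)/(s^4 - 3*s^3 + 20*s^2 - 75*s - 125)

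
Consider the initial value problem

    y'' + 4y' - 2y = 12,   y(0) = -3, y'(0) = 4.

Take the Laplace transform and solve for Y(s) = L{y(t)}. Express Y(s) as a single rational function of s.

Y(s) = (-3*s^2 - 8*s + 12)/(s^3 + 4*s^2 - 2*s)

Laplace-transform each side.
Using L{y''} = s^2 Y - s·y(0) - y'(0) and L{y'} = sY - y(0), with y(0) = -3, y'(0) = 4, the left side becomes (s^2 + 4*s - 2)Y - (-3*s - 8).
The right side is L{12} = 12/s.
So (s^2 + 4*s - 2)Y = 12/s + (-3*s - 8).
Solve for Y(s) and write it as one ratio of polynomials.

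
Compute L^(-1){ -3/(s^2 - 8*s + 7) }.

-exp(4*t)*sinh(3*t)

Rewrite the denominator: s^2 - 8*s + 7 = (s - 4)^2 - 9.
The form in (s - 4) signals a first-shifting-theorem factor e^(4t).
Since L{sinh(3t)} = 3/(s^2 - 9), the inverse is e^(4*t)*sinh(3*t), scaled by -1.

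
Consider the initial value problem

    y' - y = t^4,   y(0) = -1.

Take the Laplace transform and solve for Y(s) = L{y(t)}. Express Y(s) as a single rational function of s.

Laplace-transform each side.
With L{y'} = sY - y(0) = sY - (-1): the LHS transforms to (s - 1)Y - (-1).
The right side is L{t^4} = 24/s^5.
So (s - 1)Y = 24/s^5 + (-1).
Divide through and combine into a single rational function.

Y(s) = (-s^5 + 24)/(s^6 - s^5)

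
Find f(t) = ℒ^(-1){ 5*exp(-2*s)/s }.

The factor e^(-2s) signals a time shift by c = 2 (second shifting theorem).
L{5} = 5/s, so L^-1{5/s} = 5.
Hence the inverse is u(t - 2) times that function evaluated at t - 2.

f(t) = Heaviside(t - 2)*(5)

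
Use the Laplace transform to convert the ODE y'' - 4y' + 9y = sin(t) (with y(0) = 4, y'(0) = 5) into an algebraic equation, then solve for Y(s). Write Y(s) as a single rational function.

Laplace-transform each side.
The derivative rules (L{y''} = s^2 Y - s·y(0) - y'(0) and L{y'} = sY - y(0), with y(0) = 4, y'(0) = 5) turn the left side into (s^2 - 4*s + 9)Y - (4*s - 11).
The right side is L{sin(t)} = 1/(s^2 + 1).
So (s^2 - 4*s + 9)Y = 1/(s^2 + 1) + (4*s - 11).
Divide through and combine into a single rational function.

Y(s) = (4*s^3 - 11*s^2 + 4*s - 10)/(s^4 - 4*s^3 + 10*s^2 - 4*s + 9)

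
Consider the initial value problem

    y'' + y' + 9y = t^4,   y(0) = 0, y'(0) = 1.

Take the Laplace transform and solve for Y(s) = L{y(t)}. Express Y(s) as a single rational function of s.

Y(s) = (s^5 + 24)/(s^7 + s^6 + 9*s^5)

Apply the Laplace transform to the equation.
With L{y''} = s^2 Y - s·y(0) - y'(0) and L{y'} = sY - y(0), with y(0) = 0, y'(0) = 1: the LHS transforms to (s^2 + s + 9)Y - (1).
The right side is L{t^4} = 24/s^5.
So (s^2 + s + 9)Y = 24/s^5 + (1).
Isolate Y and clear denominators.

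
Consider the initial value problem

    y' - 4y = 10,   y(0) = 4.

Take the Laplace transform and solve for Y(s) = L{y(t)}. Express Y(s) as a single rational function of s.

Apply the Laplace transform to the equation.
With L{y'} = sY - y(0) = sY - 4: the LHS transforms to (s - 4)Y - (4).
The right side is L{10} = 10/s.
So (s - 4)Y = 10/s + (4).
Divide through and combine into a single rational function.

Y(s) = (4*s + 10)/(s^2 - 4*s)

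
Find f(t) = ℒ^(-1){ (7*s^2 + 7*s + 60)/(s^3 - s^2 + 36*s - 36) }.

Factor the denominator: s^3 - s^2 + 36*s - 36 = (s - 1)*(s^2 + 36).
Partial fraction decomposition gives [2/(s - 1)] + [5*s/(s^2 + 36)] + [12/(s^2 + 36)].
Invert each term: 2/(s - 1) ↔ 2e^(t); 5·s/(s^2 + 36) ↔ 5cos(6t); 2·6/(s^2 + 36) ↔ 2sin(6t).

f(t) = 2*exp(t) + 2*sin(6*t) + 5*cos(6*t)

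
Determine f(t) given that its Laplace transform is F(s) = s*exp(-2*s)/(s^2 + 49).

f(t) = Heaviside(t - 2)*(cos(7*t - 14))

The factor e^(-2s) signals a time shift by c = 2 (second shifting theorem).
L{cos(7t)} = s/(s^2 + 49), so L^-1{s/(s^2 + 49)} = cos(7*t).
Hence the inverse is u(t - 2) times that function evaluated at t - 2.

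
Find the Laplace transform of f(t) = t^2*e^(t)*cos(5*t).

L{cos(5t)} = s/(s^2 + 25).
Multiplying by e^(t) shifts s → s - 1, so L{e^(t)*cos(5*t)} = (s - 1)/((s - 1)^2 + 25).
Then apply L{t^2·g(t)} = (-1)^2 d^2/ds^2[G(s)] with G(s) = (s - 1)/((s - 1)^2 + 25):
differentiating 2 times and applying the sign gives 2*(s - 1)*(s^2 - 2*s - 74)/(s^2 - 2*s + 26)^3.

2*(s - 1)*(s^2 - 2*s - 74)/(s^2 - 2*s + 26)^3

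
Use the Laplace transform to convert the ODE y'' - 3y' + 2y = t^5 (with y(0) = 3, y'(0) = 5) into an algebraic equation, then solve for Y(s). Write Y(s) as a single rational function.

Laplace-transform each side.
With L{y''} = s^2 Y - s·y(0) - y'(0) and L{y'} = sY - y(0), with y(0) = 3, y'(0) = 5: the LHS transforms to (s^2 - 3*s + 2)Y - (3*s - 4).
The right side is L{t^5} = 120/s^6.
So (s^2 - 3*s + 2)Y = 120/s^6 + (3*s - 4).
Isolate Y and clear denominators.

Y(s) = (3*s^7 - 4*s^6 + 120)/(s^8 - 3*s^7 + 2*s^6)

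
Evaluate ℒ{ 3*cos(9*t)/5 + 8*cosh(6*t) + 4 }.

3*s/(5*(s^2 + 81)) + 8*s/(s^2 - 36) + 4/s

Apply the Laplace transform termwise.
(8)·[L{cosh(6t)} = s/(s^2 - 36)]; L{4} = 4/s; (3/5)·[L{cos(9t)} = s/(s^2 + 81)].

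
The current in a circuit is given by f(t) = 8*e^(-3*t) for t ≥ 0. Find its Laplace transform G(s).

G(s) = 8/(s + 3)

L{8} = 8/s.
By the first shifting theorem, multiplying by e^(-3t) replaces s with s + 3.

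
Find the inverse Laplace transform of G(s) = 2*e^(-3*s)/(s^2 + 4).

Heaviside(t - 3)*(sin(2*t - 6))

The factor e^(-3s) signals a time shift by c = 3 (second shifting theorem).
L{sin(2t)} = 2/(s^2 + 4), so L^-1{2/(s^2 + 4)} = sin(2*t).
Hence the inverse is u(t - 3) times that function evaluated at t - 3.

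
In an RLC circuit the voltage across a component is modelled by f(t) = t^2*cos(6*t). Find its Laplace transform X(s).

X(s) = 2*s*(s^2 - 108)/(s^2 + 36)^3

L{cos(6t)} = s/(s^2 + 36).
Then apply L{t^2·g(t)} = (-1)^2 d^2/ds^2[G(s)] with G(s) = s/(s^2 + 36):
differentiating 2 times and applying the sign gives 2*s*(s^2 - 108)/(s^2 + 36)^3.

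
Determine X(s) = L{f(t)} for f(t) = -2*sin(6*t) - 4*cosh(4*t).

X(s) = -4*s/(s^2 - 16) - 12/(s^2 + 36)

By linearity of the Laplace transform, transform each term separately.
(-2)·[L{sin(6t)} = 6/(s^2 + 36)]; (-4)·[L{cosh(4t)} = s/(s^2 - 16)].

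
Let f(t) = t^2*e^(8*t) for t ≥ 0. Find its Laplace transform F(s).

F(s) = 2/(s - 8)^3

L{e^(8t)} = 1/(s - 8).
Then apply L{t^2·g(t)} = (-1)^2 d^2/ds^2[G(s)] with G(s) = 1/(s - 8):
differentiating 2 times and applying the sign gives 2/(s - 8)^3.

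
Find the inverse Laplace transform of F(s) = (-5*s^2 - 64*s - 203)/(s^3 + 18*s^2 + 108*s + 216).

Factor the denominator: s^3 + 18*s^2 + 108*s + 216 = (s + 6)^3.
Partial fraction decomposition gives [-5/(s + 6)] + [-4/(s + 6)^2] + [(s + 6)^(-3)].
Invert each term: -5/(s + 6) ↔ -5e^(-6t); -4/(s + 6)^2 ↔ -4t·e^(-6t); 1/(s + 6)^3 ↔ (1/2)t^2·e^(-6t).

t^2*exp(-6*t)/2 - 4*t*exp(-6*t) - 5*exp(-6*t)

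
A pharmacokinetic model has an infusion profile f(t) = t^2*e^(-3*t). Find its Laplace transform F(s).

L{e^(-3t)} = 1/(s + 3).
Then apply L{t^2·g(t)} = (-1)^2 d^2/ds^2[G(s)] with G(s) = 1/(s + 3):
differentiating 2 times and applying the sign gives 2/(s + 3)^3.

F(s) = 2/(s + 3)^3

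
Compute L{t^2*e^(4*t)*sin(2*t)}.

4*(3*s^2 - 24*s + 44)/(s^2 - 8*s + 20)^3

L{sin(2t)} = 2/(s^2 + 4).
Multiplying by e^(4t) shifts s → s - 4, so L{e^(4*t)*sin(2*t)} = 2/((s - 4)^2 + 4).
Then apply L{t^2·g(t)} = (-1)^2 d^2/ds^2[G(s)] with G(s) = 2/((s - 4)^2 + 4):
differentiating 2 times and applying the sign gives 4*(3*s^2 - 24*s + 44)/(s^2 - 8*s + 20)^3.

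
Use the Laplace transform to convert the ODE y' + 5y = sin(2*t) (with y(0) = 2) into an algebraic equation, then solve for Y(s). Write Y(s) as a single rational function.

Y(s) = (2*s^2 + 10)/(s^3 + 5*s^2 + 4*s + 20)

Transform both sides with L{·}.
With L{y'} = sY - y(0) = sY - 2: the LHS transforms to (s + 5)Y - (2).
The right side is L{sin(2*t)} = 2/(s^2 + 4).
So (s + 5)Y = 2/(s^2 + 4) + (2).
Divide through and combine into a single rational function.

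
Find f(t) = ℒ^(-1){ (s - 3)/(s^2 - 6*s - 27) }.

f(t) = exp(3*t)*cosh(6*t)

Rewrite the denominator: s^2 - 6*s - 27 = (s - 3)^2 - 36.
The form in (s - 3) signals a first-shifting-theorem factor e^(3t).
Since L{cosh(6t)} = s/(s^2 - 36), the inverse is e^(3*t)*cosh(6*t).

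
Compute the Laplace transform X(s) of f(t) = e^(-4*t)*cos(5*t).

L{cos(5t)} = s/(s^2 + 25).
By the first shifting theorem, multiplying by e^(-4t) replaces s with s + 4.

X(s) = (s + 4)/((s + 4)^2 + 25)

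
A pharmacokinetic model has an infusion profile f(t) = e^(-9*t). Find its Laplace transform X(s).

L{e^(-9t)} = 1/(s + 9).

X(s) = 1/(s + 9)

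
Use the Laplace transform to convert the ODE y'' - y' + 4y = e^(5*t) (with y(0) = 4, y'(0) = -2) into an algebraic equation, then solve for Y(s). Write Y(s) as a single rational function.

Transform both sides with L{·}.
With L{y''} = s^2 Y - s·y(0) - y'(0) and L{y'} = sY - y(0), with y(0) = 4, y'(0) = -2: the LHS transforms to (s^2 - s + 4)Y - (4*s - 6).
The right side is L{e^(5*t)} = 1/(s - 5).
So (s^2 - s + 4)Y = 1/(s - 5) + (4*s - 6).
Divide through and combine into a single rational function.

Y(s) = (4*s^2 - 26*s + 31)/(s^3 - 6*s^2 + 9*s - 20)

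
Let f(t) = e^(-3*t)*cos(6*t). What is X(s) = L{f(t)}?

X(s) = (s + 3)/((s + 3)^2 + 36)

L{cos(6t)} = s/(s^2 + 36).
By the first shifting theorem, multiplying by e^(-3t) replaces s with s + 3.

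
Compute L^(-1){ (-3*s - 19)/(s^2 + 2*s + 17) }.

Complete the square in the denominator: s^2 + 2*s + 17 = (s + 1)^2 + 4^2.
Split the numerator to match: -3*s - 19 = -3·(s + 1) - 4·4.
Invert each term: -3·(s + 1)/((s + 1)^2 + 16) ↔ -3e^(-t)cos(4t); -4·4/((s + 1)^2 + 16) ↔ -4e^(-t)sin(4t).

-4*exp(-t)*sin(4*t) - 3*exp(-t)*cos(4*t)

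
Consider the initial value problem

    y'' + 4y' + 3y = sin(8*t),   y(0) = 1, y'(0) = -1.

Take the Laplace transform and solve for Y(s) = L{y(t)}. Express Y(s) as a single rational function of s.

Y(s) = (s^3 + 3*s^2 + 64*s + 200)/(s^4 + 4*s^3 + 67*s^2 + 256*s + 192)

Transform both sides with L{·}.
Using L{y''} = s^2 Y - s·y(0) - y'(0) and L{y'} = sY - y(0), with y(0) = 1, y'(0) = -1, the left side becomes (s^2 + 4*s + 3)Y - (s + 3).
The right side is L{sin(8*t)} = 8/(s^2 + 64).
So (s^2 + 4*s + 3)Y = 8/(s^2 + 64) + (s + 3).
Isolate Y and clear denominators.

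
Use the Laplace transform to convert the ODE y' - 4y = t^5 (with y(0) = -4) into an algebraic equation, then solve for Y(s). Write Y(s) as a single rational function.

Take the Laplace transform of both sides.
The derivative rules (L{y'} = sY - y(0) = sY - (-4)) turn the left side into (s - 4)Y - (-4).
The right side is L{t^5} = 120/s^6.
So (s - 4)Y = 120/s^6 + (-4).
Divide through and combine into a single rational function.

Y(s) = (-4*s^6 + 120)/(s^7 - 4*s^6)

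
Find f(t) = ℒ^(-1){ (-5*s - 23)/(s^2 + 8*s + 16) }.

f(t) = -3*t*exp(-4*t) - 5*exp(-4*t)

Factor the denominator: s^2 + 8*s + 16 = (s + 4)^2.
Partial fraction decomposition gives [-5/(s + 4)] + [-3/(s + 4)^2].
Invert each term: -5/(s + 4) ↔ -5e^(-4t); -3/(s + 4)^2 ↔ -3t·e^(-4t).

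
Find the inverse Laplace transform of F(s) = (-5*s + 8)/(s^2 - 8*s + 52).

-2*exp(4*t)*sin(6*t) - 5*exp(4*t)*cos(6*t)

Complete the square in the denominator: s^2 - 8*s + 52 = (s - 4)^2 + 6^2.
Split the numerator to match: -5*s + 8 = -5·(s - 4) - 2·6.
Invert each term: -5·(s - 4)/((s - 4)^2 + 36) ↔ -5e^(4t)cos(6t); -2·6/((s - 4)^2 + 36) ↔ -2e^(4t)sin(6t).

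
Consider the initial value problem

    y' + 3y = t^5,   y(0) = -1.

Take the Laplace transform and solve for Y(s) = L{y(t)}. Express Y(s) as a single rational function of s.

Transform both sides with L{·}.
The derivative rules (L{y'} = sY - y(0) = sY - (-1)) turn the left side into (s + 3)Y - (-1).
The right side is L{t^5} = 120/s^6.
So (s + 3)Y = 120/s^6 + (-1).
Isolate Y and clear denominators.

Y(s) = (-s^6 + 120)/(s^7 + 3*s^6)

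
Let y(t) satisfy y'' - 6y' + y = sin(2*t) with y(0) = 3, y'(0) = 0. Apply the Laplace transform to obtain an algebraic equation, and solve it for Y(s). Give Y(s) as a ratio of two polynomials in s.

Laplace-transform each side.
With L{y''} = s^2 Y - s·y(0) - y'(0) and L{y'} = sY - y(0), with y(0) = 3, y'(0) = 0: the LHS transforms to (s^2 - 6*s + 1)Y - (3*s - 18).
The right side is L{sin(2*t)} = 2/(s^2 + 4).
So (s^2 - 6*s + 1)Y = 2/(s^2 + 4) + (3*s - 18).
Solve for Y(s) and write it as one ratio of polynomials.

Y(s) = (3*s^3 - 18*s^2 + 12*s - 70)/(s^4 - 6*s^3 + 5*s^2 - 24*s + 4)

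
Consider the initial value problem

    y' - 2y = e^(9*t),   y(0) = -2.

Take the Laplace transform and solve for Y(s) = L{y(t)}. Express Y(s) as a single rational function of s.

Y(s) = (-2*s + 19)/(s^2 - 11*s + 18)

Transform both sides with L{·}.
Using L{y'} = sY - y(0) = sY - (-2), the left side becomes (s - 2)Y - (-2).
The right side is L{e^(9*t)} = 1/(s - 9).
So (s - 2)Y = 1/(s - 9) + (-2).
Isolate Y and clear denominators.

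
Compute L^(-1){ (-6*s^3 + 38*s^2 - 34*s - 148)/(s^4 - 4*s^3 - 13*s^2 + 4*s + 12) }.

-exp(6*t) + 5*exp(t) - 5*exp(-t) - 5*exp(-2*t)

Factor the denominator: s^4 - 4*s^3 - 13*s^2 + 4*s + 12 = (s - 6)*(s - 1)*(s + 1)*(s + 2).
Partial fraction decomposition gives [-1/(s - 6)] + [5/(s - 1)] + [-5/(s + 2)] + [-5/(s + 1)].
Invert each term: -1/(s - 6) ↔ -e^(6t); 5/(s - 1) ↔ 5e^(t); -5/(s + 2) ↔ -5e^(-2t); -5/(s + 1) ↔ -5e^(-t).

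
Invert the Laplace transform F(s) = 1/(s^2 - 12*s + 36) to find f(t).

Rewrite the denominator: s^2 - 12*s + 36 = (s - 6)^2.
The form in (s - 6) signals a first-shifting-theorem factor e^(6t).
Since L{t} = 1!/s^2 = 1/s^2, the inverse is t*e^(6*t).

f(t) = t*exp(6*t)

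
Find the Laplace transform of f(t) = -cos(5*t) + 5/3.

-s/(s^2 + 25) + 5/(3*s)

Apply the Laplace transform termwise.
(-1)·[L{cos(5t)} = s/(s^2 + 25)]; L{5/3} = (5/3)/s.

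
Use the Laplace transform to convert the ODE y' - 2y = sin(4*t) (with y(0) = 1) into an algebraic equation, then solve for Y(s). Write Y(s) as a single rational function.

Y(s) = (s^2 + 20)/(s^3 - 2*s^2 + 16*s - 32)

Transform both sides with L{·}.
The derivative rules (L{y'} = sY - y(0) = sY - 1) turn the left side into (s - 2)Y - (1).
The right side is L{sin(4*t)} = 4/(s^2 + 16).
So (s - 2)Y = 4/(s^2 + 16) + (1).
Divide through and combine into a single rational function.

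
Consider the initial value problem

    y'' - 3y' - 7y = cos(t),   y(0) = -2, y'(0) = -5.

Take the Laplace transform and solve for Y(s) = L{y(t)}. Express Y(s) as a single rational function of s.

Y(s) = (-2*s^3 + s^2 - s + 1)/(s^4 - 3*s^3 - 6*s^2 - 3*s - 7)

Take the Laplace transform of both sides.
Using L{y''} = s^2 Y - s·y(0) - y'(0) and L{y'} = sY - y(0), with y(0) = -2, y'(0) = -5, the left side becomes (s^2 - 3*s - 7)Y - (-2*s + 1).
The right side is L{cos(t)} = s/(s^2 + 1).
So (s^2 - 3*s - 7)Y = s/(s^2 + 1) + (-2*s + 1).
Divide through and combine into a single rational function.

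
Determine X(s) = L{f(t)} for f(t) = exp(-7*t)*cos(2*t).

X(s) = (s + 7)/((s + 7)^2 + 4)

L{cos(2t)} = s/(s^2 + 4).
By the first shifting theorem, multiplying by e^(-7t) replaces s with s + 7.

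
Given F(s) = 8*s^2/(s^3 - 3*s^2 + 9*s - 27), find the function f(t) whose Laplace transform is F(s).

f(t) = 4*exp(3*t) + 4*sin(3*t) + 4*cos(3*t)

Factor the denominator: s^3 - 3*s^2 + 9*s - 27 = (s - 3)*(s^2 + 9).
Partial fraction decomposition gives [4/(s - 3)] + [4*s/(s^2 + 9)] + [12/(s^2 + 9)].
Invert each term: 4/(s - 3) ↔ 4e^(3t); 4·s/(s^2 + 9) ↔ 4cos(3t); 4·3/(s^2 + 9) ↔ 4sin(3t).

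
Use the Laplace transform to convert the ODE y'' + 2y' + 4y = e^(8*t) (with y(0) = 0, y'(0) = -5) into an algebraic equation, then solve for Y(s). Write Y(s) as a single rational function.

Take the Laplace transform of both sides.
With L{y''} = s^2 Y - s·y(0) - y'(0) and L{y'} = sY - y(0), with y(0) = 0, y'(0) = -5: the LHS transforms to (s^2 + 2*s + 4)Y - (-5).
The right side is L{e^(8*t)} = 1/(s - 8).
So (s^2 + 2*s + 4)Y = 1/(s - 8) + (-5).
Divide through and combine into a single rational function.

Y(s) = (-5*s + 41)/(s^3 - 6*s^2 - 12*s - 32)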